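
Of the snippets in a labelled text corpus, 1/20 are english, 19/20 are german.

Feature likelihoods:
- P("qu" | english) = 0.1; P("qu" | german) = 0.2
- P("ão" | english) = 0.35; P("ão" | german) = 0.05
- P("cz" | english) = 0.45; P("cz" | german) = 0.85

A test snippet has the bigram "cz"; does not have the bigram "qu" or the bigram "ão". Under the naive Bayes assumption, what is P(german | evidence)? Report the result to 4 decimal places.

english: 0.05 × (1−0.1) × (1−0.35) × 0.45 = 0.0131625
german: 0.95 × (1−0.2) × (1−0.05) × 0.85 = 0.6137
P(german | x) = 0.6137 / 0.6268625 ≈ 0.9790

0.9790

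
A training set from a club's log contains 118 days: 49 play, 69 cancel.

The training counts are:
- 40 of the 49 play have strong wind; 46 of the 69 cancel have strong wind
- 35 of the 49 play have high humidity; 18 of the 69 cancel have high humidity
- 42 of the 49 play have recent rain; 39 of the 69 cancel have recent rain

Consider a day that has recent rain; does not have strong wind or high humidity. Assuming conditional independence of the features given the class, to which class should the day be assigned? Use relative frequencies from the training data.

play: (49/118) × (9/49) × (14/49) × (42/49) ≈ 0.0186787
cancel: (69/118) × (23/69) × (51/69) × (39/69) ≈ 0.0814296
Highest score → cancel.

cancel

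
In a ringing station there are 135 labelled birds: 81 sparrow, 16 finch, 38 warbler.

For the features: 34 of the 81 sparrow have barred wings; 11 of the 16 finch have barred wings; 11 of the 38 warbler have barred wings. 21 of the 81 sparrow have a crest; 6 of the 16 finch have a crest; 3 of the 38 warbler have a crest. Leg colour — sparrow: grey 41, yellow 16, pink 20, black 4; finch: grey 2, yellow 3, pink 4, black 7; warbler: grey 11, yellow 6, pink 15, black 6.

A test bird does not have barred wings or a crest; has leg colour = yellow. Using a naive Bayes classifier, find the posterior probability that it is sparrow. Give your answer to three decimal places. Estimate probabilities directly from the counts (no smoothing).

0.604

sparrow: (81/135) × (47/81) × (60/81) × (16/81) ≈ 0.0509407
finch: (16/135) × (5/16) × (10/16) × (3/16) ≈ 0.00434028
warbler: (38/135) × (27/38) × (35/38) × (6/38) ≈ 0.0290859
P(sparrow | x) = 0.0509407 / 0.08436688 ≈ 0.604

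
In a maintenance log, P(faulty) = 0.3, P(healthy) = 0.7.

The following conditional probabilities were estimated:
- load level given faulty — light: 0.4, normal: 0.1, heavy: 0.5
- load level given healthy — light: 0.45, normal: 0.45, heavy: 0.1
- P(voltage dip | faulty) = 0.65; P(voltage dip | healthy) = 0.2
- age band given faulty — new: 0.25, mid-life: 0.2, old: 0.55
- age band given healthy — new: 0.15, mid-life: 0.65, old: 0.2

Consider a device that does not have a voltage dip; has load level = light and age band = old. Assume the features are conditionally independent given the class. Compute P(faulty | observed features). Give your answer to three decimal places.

0.314

faulty: 0.3 × 0.4 × (1−0.65) × 0.55 = 0.0231
healthy: 0.7 × 0.45 × (1−0.2) × 0.2 = 0.0504
P(faulty | x) = 0.0231 / 0.0735 ≈ 0.314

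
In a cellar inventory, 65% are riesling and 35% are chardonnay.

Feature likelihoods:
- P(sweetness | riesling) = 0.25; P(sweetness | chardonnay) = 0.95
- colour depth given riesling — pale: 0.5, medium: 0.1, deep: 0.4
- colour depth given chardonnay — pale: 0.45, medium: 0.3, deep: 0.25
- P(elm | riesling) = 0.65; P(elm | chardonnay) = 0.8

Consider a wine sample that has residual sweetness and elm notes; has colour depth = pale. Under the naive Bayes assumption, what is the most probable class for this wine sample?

chardonnay

riesling: 0.65 × 0.25 × 0.5 × 0.65 = 0.0528125
chardonnay: 0.35 × 0.95 × 0.45 × 0.8 = 0.1197
Highest score → chardonnay.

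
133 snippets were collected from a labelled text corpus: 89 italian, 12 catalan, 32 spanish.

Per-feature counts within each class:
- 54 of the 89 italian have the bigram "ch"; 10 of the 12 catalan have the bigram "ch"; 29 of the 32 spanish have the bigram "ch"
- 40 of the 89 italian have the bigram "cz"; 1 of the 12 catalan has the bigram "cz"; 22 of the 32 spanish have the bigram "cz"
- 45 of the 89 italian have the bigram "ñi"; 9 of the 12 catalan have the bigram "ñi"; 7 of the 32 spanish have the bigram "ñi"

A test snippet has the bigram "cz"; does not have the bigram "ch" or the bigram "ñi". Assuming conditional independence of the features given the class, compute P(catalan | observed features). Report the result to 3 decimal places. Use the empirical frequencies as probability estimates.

0.004

italian: (89/133) × (35/89) × (40/89) × (44/89) ≈ 0.0584721
catalan: (12/133) × (2/12) × (1/12) × (3/12) ≈ 0.000313283
spanish: (32/133) × (3/32) × (22/32) × (25/32) ≈ 0.0121152
P(catalan | x) = 0.000313283 / 0.070900583 ≈ 0.004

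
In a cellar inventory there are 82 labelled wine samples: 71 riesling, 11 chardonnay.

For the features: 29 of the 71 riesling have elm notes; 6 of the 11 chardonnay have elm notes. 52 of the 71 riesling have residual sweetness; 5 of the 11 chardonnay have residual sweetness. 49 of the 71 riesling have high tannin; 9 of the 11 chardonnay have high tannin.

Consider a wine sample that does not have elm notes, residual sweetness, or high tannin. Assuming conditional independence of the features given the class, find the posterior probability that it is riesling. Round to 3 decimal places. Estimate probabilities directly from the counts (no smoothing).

0.875

riesling: (71/82) × (42/71) × (19/71) × (22/71) ≈ 0.0424712
chardonnay: (11/82) × (5/11) × (6/11) × (2/11) ≈ 0.00604717
P(riesling | x) = 0.0424712 / 0.04851837 ≈ 0.875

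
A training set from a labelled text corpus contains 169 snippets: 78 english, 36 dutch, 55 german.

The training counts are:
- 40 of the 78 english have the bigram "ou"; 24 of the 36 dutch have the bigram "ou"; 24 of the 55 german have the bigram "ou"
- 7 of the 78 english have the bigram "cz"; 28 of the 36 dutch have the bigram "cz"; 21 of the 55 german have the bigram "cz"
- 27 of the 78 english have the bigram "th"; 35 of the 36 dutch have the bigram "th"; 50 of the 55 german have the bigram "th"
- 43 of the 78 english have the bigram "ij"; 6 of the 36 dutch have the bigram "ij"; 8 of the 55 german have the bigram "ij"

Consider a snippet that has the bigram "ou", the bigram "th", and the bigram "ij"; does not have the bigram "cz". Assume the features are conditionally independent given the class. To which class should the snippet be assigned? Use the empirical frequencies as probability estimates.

english

english: (78/169) × (40/78) × (71/78) × (27/78) × (43/78) ≈ 0.0411131
dutch: (36/169) × (24/36) × (8/36) × (35/36) × (6/36) ≈ 0.00511359
german: (55/169) × (24/55) × (34/55) × (50/55) × (8/55) ≈ 0.0116085
Highest score → english.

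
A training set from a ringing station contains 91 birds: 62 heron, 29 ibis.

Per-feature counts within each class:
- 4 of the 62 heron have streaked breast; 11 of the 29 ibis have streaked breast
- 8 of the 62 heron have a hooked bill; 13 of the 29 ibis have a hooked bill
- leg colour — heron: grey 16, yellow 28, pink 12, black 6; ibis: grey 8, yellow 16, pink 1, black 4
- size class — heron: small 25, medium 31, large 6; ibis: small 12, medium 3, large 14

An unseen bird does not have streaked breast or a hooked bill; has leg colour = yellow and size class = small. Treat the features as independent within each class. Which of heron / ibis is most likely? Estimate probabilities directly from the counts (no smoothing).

heron

heron: (62/91) × (58/62) × (54/62) × (28/62) × (25/62) ≈ 0.101089
ibis: (29/91) × (18/29) × (16/29) × (16/29) × (12/29) ≈ 0.0249149
Highest score → heron.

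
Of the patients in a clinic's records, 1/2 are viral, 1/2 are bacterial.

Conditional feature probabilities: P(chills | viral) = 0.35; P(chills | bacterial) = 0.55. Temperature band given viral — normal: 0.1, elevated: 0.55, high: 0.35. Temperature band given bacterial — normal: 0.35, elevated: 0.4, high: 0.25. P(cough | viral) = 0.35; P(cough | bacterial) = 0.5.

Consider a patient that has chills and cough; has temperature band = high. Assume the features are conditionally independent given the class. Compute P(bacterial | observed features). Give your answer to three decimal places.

0.616

viral: 0.5 × 0.35 × 0.35 × 0.35 = 0.0214375
bacterial: 0.5 × 0.55 × 0.25 × 0.5 = 0.034375
P(bacterial | x) = 0.034375 / 0.0558125 ≈ 0.616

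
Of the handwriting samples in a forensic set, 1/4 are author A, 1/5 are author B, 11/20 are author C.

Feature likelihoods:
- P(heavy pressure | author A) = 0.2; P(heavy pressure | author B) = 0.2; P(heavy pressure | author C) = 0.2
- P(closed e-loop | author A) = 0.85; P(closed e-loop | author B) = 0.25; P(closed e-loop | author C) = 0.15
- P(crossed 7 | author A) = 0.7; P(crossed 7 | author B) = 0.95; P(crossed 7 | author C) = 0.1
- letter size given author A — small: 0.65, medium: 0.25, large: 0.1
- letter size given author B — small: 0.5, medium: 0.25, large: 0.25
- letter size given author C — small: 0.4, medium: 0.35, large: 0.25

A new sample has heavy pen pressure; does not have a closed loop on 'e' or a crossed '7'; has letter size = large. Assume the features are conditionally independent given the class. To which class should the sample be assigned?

author A: 0.25 × 0.2 × (1−0.85) × (1−0.7) × 0.1 = 0.000225
author B: 0.2 × 0.2 × (1−0.25) × (1−0.95) × 0.25 = 0.000375
author C: 0.55 × 0.2 × (1−0.15) × (1−0.1) × 0.25 = 0.0210375
Highest score → author C.

author C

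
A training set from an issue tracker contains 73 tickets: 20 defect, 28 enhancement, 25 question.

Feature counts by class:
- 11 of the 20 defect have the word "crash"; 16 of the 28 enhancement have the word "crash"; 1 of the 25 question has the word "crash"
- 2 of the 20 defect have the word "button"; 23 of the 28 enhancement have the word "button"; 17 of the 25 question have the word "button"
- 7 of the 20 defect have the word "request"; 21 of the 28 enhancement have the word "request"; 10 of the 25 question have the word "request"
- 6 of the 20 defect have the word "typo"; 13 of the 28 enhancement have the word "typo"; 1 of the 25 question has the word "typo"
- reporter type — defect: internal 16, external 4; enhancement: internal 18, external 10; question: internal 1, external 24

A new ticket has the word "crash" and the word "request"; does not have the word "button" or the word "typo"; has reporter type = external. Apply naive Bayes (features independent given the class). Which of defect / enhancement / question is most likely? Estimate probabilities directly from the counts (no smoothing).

defect: (20/73) × (11/20) × (18/20) × (7/20) × (14/20) × (4/20) ≈ 0.00664521
enhancement: (28/73) × (16/28) × (5/28) × (21/28) × (15/28) × (10/28) ≈ 0.00561624
question: (25/73) × (1/25) × (8/25) × (10/25) × (24/25) × (24/25) ≈ 0.00161596
Highest score → defect.

defect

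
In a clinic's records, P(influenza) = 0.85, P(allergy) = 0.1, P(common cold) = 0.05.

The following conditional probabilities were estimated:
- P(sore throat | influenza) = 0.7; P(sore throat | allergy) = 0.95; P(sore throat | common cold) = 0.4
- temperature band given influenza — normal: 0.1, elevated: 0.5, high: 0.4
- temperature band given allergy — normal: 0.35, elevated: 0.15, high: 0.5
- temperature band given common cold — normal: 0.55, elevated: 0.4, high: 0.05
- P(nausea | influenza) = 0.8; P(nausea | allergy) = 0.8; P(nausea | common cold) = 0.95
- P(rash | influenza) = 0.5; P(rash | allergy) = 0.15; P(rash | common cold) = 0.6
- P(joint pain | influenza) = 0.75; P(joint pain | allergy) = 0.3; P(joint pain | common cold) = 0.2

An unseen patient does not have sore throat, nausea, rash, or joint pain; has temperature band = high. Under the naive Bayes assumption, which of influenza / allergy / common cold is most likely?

influenza: 0.85 × (1−0.7) × 0.4 × (1−0.8) × (1−0.5) × (1−0.75) = 0.00255
allergy: 0.1 × (1−0.95) × 0.5 × (1−0.8) × (1−0.15) × (1−0.3) = 0.0002975
common cold: 0.05 × (1−0.4) × 0.05 × (1−0.95) × (1−0.6) × (1−0.2) = 0.000024
Highest score → influenza.

influenza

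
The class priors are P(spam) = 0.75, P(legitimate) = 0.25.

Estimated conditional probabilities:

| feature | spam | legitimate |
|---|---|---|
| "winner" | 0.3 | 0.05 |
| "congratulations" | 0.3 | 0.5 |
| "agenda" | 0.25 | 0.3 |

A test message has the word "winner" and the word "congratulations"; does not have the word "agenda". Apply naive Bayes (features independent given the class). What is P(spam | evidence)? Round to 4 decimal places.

spam: 0.75 × 0.3 × 0.3 × (1−0.25) = 0.050625
legitimate: 0.25 × 0.05 × 0.5 × (1−0.3) = 0.004375
P(spam | x) = 0.050625 / 0.055 ≈ 0.9205

0.9205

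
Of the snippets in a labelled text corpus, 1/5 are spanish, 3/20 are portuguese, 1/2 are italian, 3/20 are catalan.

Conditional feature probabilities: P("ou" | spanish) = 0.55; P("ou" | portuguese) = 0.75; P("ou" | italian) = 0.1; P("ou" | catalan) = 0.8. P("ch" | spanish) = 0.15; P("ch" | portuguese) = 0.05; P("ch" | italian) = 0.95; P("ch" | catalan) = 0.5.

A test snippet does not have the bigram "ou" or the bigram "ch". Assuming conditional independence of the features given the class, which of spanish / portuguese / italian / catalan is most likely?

spanish: 0.2 × (1−0.55) × (1−0.15) = 0.0765
portuguese: 0.15 × (1−0.75) × (1−0.05) = 0.035625
italian: 0.5 × (1−0.1) × (1−0.95) = 0.0225
catalan: 0.15 × (1−0.8) × (1−0.5) = 0.015
Highest score → spanish.

spanish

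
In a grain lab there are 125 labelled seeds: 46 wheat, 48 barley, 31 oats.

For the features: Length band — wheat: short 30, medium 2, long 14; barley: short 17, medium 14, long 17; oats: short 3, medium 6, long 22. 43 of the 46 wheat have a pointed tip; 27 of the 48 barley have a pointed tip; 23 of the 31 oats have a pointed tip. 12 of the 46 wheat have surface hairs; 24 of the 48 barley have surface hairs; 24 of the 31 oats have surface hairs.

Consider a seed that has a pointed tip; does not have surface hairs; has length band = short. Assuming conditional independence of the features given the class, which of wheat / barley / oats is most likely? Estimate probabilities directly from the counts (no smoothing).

wheat: (46/125) × (30/46) × (43/46) × (34/46) ≈ 0.165822
barley: (48/125) × (17/48) × (27/48) × (24/48) = 0.03825
oats: (31/125) × (3/31) × (23/31) × (7/31) ≈ 0.00402081
Highest score → wheat.

wheat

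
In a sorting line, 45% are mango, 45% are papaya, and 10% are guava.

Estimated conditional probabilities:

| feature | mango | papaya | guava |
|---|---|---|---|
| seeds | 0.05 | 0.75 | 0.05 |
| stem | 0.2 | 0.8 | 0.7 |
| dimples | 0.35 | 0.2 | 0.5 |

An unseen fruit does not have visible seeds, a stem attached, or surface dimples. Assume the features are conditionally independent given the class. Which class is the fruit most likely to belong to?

mango

mango: 0.45 × (1−0.05) × (1−0.2) × (1−0.35) = 0.2223
papaya: 0.45 × (1−0.75) × (1−0.8) × (1−0.2) = 0.018
guava: 0.1 × (1−0.05) × (1−0.7) × (1−0.5) = 0.01425
Highest score → mango.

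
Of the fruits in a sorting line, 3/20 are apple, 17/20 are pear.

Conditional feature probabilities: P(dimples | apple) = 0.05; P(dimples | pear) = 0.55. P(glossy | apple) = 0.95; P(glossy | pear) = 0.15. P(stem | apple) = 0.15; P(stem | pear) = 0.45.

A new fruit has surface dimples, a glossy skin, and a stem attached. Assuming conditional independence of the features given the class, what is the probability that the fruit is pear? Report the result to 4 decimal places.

0.9672

apple: 0.15 × 0.05 × 0.95 × 0.15 = 0.00106875
pear: 0.85 × 0.55 × 0.15 × 0.45 = 0.03155625
P(pear | x) = 0.03155625 / 0.032625 ≈ 0.9672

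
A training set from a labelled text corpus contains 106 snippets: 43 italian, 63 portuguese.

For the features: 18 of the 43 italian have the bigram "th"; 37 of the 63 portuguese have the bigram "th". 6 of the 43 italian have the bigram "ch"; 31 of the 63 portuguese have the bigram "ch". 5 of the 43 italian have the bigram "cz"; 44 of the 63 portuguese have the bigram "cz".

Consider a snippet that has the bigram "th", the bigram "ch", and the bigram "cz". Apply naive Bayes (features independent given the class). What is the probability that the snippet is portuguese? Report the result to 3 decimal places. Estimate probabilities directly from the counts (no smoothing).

0.978

italian: (43/106) × (18/43) × (6/43) × (5/43) ≈ 0.00275519
portuguese: (63/106) × (37/63) × (31/63) × (44/63) ≈ 0.119958
P(portuguese | x) = 0.119958 / 0.12271319 ≈ 0.978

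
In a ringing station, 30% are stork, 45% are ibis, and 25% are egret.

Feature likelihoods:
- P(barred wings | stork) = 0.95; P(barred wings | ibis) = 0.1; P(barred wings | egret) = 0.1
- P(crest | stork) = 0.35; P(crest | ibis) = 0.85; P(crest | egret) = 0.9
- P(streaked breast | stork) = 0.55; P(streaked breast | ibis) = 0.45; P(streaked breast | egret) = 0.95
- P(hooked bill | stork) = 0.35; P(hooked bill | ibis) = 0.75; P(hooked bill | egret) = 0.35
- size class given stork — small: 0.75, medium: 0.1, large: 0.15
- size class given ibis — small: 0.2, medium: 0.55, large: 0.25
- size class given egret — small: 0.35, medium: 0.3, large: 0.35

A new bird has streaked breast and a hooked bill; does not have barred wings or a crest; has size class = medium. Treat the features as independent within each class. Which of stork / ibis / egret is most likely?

stork: 0.3 × (1−0.95) × (1−0.35) × 0.55 × 0.35 × 0.1 = 0.0001876875
ibis: 0.45 × (1−0.1) × (1−0.85) × 0.45 × 0.75 × 0.55 = 0.01127671875
egret: 0.25 × (1−0.1) × (1−0.9) × 0.95 × 0.35 × 0.3 = 0.002244375
Highest score → ibis.

ibis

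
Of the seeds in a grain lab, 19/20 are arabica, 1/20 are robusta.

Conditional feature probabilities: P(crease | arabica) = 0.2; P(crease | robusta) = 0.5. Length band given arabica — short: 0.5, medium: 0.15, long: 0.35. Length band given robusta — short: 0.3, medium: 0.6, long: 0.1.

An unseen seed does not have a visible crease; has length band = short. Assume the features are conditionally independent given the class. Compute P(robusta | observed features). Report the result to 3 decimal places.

arabica: 0.95 × (1−0.2) × 0.5 = 0.38
robusta: 0.05 × (1−0.5) × 0.3 = 0.0075
P(robusta | x) = 0.0075 / 0.3875 ≈ 0.019

0.019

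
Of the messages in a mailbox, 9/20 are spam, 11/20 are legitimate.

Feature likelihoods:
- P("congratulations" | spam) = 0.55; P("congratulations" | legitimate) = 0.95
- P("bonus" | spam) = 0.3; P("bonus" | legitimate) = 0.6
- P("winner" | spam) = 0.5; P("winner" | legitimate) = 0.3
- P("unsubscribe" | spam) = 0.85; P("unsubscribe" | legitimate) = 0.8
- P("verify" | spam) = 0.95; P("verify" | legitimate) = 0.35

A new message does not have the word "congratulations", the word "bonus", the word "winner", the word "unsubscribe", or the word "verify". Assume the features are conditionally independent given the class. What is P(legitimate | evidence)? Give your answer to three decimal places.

0.653

spam: 0.45 × (1−0.55) × (1−0.3) × (1−0.5) × (1−0.85) × (1−0.95) = 0.0005315625
legitimate: 0.55 × (1−0.95) × (1−0.6) × (1−0.3) × (1−0.8) × (1−0.35) = 0.001001
P(legitimate | x) = 0.001001 / 0.0015325625 ≈ 0.653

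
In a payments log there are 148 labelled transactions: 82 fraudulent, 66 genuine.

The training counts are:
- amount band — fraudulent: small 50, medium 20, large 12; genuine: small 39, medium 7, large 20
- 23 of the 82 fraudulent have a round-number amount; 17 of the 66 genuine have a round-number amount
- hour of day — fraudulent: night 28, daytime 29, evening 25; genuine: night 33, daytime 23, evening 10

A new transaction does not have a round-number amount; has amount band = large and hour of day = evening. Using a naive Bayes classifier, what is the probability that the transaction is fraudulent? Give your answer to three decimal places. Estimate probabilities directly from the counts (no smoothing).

fraudulent: (82/148) × (12/82) × (59/82) × (25/82) ≈ 0.0177862
genuine: (66/148) × (20/66) × (49/66) × (10/66) ≈ 0.0152012
P(fraudulent | x) = 0.0177862 / 0.0329874 ≈ 0.539

0.539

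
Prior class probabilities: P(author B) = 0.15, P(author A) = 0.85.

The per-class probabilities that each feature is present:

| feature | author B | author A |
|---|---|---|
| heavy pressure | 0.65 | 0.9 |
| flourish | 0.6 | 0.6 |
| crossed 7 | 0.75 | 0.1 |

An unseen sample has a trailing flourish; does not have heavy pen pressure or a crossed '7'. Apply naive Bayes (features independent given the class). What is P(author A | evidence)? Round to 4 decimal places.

author B: 0.15 × (1−0.65) × 0.6 × (1−0.75) = 0.007875
author A: 0.85 × (1−0.9) × 0.6 × (1−0.1) = 0.0459
P(author A | x) = 0.0459 / 0.053775 ≈ 0.8536

0.8536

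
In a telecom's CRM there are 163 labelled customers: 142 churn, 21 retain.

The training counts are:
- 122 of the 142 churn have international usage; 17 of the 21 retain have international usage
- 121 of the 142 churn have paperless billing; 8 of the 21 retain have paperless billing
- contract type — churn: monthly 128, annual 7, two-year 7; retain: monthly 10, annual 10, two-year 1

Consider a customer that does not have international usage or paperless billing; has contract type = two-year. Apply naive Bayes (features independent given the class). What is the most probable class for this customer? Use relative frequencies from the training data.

churn: (142/163) × (20/142) × (21/142) × (7/142) ≈ 0.000894506
retain: (21/163) × (4/21) × (13/21) × (1/21) ≈ 0.000723398
Highest score → churn.

churn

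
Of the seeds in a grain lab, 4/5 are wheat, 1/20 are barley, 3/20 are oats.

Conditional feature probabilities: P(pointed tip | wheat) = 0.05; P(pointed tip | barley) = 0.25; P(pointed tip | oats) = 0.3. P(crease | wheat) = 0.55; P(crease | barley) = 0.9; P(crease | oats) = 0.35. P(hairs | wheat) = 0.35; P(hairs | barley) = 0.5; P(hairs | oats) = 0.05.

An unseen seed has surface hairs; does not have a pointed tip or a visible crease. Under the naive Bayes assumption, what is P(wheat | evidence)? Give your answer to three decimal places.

0.958

wheat: 0.8 × (1−0.05) × (1−0.55) × 0.35 = 0.1197
barley: 0.05 × (1−0.25) × (1−0.9) × 0.5 = 0.001875
oats: 0.15 × (1−0.3) × (1−0.35) × 0.05 = 0.0034125
P(wheat | x) = 0.1197 / 0.1249875 ≈ 0.958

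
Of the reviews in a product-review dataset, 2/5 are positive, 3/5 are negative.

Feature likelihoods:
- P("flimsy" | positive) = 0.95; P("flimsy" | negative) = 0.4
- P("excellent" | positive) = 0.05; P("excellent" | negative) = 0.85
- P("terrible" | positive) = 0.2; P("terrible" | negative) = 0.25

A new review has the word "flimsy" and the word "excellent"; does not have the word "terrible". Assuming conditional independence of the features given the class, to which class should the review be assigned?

negative

positive: 0.4 × 0.95 × 0.05 × (1−0.2) = 0.0152
negative: 0.6 × 0.4 × 0.85 × (1−0.25) = 0.153
Highest score → negative.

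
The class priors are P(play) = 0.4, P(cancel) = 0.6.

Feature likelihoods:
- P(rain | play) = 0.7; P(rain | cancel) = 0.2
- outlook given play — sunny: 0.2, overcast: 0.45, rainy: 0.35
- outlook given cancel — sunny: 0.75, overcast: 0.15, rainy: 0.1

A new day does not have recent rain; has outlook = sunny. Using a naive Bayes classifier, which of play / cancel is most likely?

cancel

play: 0.4 × (1−0.7) × 0.2 = 0.024
cancel: 0.6 × (1−0.2) × 0.75 = 0.36
Highest score → cancel.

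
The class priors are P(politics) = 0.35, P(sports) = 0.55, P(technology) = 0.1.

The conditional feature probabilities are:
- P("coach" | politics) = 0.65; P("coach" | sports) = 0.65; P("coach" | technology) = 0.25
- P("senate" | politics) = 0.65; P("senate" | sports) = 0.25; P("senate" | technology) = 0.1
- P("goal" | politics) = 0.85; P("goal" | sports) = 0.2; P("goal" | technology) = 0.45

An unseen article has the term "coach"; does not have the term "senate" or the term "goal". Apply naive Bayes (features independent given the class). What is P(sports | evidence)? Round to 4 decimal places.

0.8982

politics: 0.35 × 0.65 × (1−0.65) × (1−0.85) = 0.01194375
sports: 0.55 × 0.65 × (1−0.25) × (1−0.2) = 0.2145
technology: 0.1 × 0.25 × (1−0.1) × (1−0.45) = 0.012375
P(sports | x) = 0.2145 / 0.23881875 ≈ 0.8982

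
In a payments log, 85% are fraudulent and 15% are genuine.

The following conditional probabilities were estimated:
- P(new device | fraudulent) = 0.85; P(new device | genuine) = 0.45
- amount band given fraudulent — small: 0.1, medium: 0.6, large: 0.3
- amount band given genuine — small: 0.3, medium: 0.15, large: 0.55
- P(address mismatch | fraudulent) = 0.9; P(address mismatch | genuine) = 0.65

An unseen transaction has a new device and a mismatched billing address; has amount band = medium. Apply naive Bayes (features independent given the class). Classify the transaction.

fraudulent

fraudulent: 0.85 × 0.85 × 0.6 × 0.9 = 0.39015
genuine: 0.15 × 0.45 × 0.15 × 0.65 = 0.00658125
Highest score → fraudulent.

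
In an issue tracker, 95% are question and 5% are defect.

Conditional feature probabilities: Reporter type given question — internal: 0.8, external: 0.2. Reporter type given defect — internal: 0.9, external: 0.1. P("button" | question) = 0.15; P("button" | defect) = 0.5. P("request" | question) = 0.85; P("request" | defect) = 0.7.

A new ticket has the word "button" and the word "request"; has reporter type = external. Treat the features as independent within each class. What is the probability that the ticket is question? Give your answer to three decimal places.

question: 0.95 × 0.2 × 0.15 × 0.85 = 0.024225
defect: 0.05 × 0.1 × 0.5 × 0.7 = 0.00175
P(question | x) = 0.024225 / 0.025975 ≈ 0.933

0.933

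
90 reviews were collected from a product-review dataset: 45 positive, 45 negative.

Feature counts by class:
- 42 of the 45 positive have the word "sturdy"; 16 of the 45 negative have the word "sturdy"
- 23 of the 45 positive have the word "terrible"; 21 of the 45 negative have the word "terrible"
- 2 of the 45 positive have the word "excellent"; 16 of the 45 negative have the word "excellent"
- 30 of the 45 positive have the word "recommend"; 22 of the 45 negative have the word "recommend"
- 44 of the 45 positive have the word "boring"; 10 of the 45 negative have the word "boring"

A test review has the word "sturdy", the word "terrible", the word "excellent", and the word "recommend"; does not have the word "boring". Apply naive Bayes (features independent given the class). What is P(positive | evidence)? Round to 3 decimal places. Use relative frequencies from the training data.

0.014

positive: (45/90) × (42/45) × (23/45) × (2/45) × (30/45) × (1/45) ≈ 0.000157049
negative: (45/90) × (16/45) × (21/45) × (16/45) × (22/45) × (35/45) ≈ 0.0112165
P(positive | x) = 0.000157049 / 0.011373549 ≈ 0.014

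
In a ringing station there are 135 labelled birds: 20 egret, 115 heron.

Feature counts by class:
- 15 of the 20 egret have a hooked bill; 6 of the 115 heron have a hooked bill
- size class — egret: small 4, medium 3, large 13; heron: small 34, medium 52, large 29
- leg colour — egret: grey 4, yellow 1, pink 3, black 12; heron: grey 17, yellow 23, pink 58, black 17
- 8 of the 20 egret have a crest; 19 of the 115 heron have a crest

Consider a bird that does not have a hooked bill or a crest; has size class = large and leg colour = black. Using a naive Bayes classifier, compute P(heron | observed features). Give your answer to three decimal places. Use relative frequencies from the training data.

0.744

egret: (20/135) × (5/20) × (13/20) × (12/20) × (12/20) ≈ 0.00866667
heron: (115/135) × (109/115) × (29/115) × (17/115) × (96/115) ≈ 0.0251257
P(heron | x) = 0.0251257 / 0.03379237 ≈ 0.744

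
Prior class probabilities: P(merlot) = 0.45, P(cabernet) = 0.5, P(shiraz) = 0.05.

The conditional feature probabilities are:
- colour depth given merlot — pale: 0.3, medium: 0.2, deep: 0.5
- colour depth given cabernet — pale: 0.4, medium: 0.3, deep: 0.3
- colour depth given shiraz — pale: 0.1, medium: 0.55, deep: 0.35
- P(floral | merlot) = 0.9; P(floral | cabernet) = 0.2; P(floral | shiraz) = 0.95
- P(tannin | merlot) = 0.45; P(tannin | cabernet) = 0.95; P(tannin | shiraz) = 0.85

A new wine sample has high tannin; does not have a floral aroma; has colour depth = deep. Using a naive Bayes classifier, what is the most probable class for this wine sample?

merlot: 0.45 × 0.5 × (1−0.9) × 0.45 = 0.010125
cabernet: 0.5 × 0.3 × (1−0.2) × 0.95 = 0.114
shiraz: 0.05 × 0.35 × (1−0.95) × 0.85 = 0.00074375
Highest score → cabernet.

cabernet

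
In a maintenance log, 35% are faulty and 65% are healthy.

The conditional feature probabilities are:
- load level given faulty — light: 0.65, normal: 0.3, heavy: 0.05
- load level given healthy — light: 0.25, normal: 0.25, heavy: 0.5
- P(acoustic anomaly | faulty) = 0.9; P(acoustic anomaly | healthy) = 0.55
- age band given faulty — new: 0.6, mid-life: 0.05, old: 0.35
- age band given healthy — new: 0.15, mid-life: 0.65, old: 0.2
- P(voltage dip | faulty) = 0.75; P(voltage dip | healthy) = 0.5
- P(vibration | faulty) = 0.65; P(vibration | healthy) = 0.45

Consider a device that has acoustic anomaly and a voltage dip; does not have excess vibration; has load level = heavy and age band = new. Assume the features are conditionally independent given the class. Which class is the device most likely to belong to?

healthy

faulty: 0.35 × 0.05 × 0.9 × 0.6 × 0.75 × (1−0.65) = 0.002480625
healthy: 0.65 × 0.5 × 0.55 × 0.15 × 0.5 × (1−0.45) = 0.0073734375
Highest score → healthy.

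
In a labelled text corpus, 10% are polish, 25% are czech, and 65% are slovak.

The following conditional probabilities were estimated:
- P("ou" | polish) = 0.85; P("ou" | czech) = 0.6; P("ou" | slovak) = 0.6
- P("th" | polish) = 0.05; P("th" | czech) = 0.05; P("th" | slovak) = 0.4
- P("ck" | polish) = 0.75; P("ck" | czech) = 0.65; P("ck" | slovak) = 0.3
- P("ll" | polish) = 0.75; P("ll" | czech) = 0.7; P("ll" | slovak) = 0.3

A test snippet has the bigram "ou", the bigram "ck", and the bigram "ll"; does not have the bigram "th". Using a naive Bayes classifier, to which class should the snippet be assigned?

czech

polish: 0.1 × 0.85 × (1−0.05) × 0.75 × 0.75 = 0.045421875
czech: 0.25 × 0.6 × (1−0.05) × 0.65 × 0.7 = 0.0648375
slovak: 0.65 × 0.6 × (1−0.4) × 0.3 × 0.3 = 0.02106
Highest score → czech.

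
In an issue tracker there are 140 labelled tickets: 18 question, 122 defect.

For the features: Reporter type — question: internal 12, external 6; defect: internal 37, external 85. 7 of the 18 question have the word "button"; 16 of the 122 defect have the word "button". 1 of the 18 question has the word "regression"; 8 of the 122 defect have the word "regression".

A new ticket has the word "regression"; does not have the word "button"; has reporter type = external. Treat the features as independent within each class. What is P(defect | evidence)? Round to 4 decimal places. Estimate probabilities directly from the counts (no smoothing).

0.9596

question: (18/140) × (6/18) × (11/18) × (1/18) ≈ 0.00145503
defect: (122/140) × (85/122) × (106/122) × (8/122) ≈ 0.0345913
P(defect | x) = 0.0345913 / 0.03604633 ≈ 0.9596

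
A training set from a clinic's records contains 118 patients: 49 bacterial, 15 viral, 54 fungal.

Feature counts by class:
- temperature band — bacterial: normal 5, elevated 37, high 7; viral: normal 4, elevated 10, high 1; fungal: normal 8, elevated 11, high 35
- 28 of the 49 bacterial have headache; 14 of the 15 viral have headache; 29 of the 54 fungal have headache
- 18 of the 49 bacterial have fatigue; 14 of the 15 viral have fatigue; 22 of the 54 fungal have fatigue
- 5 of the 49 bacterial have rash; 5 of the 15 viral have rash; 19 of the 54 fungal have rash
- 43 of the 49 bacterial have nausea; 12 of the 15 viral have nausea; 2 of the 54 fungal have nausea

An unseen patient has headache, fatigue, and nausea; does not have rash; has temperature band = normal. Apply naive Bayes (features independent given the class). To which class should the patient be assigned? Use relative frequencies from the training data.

viral

bacterial: (49/118) × (5/49) × (28/49) × (18/49) × (44/49) × (43/49) ≈ 0.00700899
viral: (15/118) × (4/15) × (14/15) × (14/15) × (10/15) × (12/15) ≈ 0.0157489
fungal: (54/118) × (8/54) × (29/54) × (22/54) × (35/54) × (2/54) ≈ 0.000356083
Highest score → viral.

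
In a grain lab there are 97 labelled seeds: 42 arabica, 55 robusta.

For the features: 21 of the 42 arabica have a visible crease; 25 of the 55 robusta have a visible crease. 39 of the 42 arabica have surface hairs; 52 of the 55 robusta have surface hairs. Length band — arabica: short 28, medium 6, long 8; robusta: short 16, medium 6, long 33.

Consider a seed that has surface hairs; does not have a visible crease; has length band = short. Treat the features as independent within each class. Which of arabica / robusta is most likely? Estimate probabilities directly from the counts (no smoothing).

arabica: (42/97) × (21/42) × (39/42) × (28/42) ≈ 0.134021
robusta: (55/97) × (30/55) × (52/55) × (16/55) ≈ 0.0850643
Highest score → arabica.

arabica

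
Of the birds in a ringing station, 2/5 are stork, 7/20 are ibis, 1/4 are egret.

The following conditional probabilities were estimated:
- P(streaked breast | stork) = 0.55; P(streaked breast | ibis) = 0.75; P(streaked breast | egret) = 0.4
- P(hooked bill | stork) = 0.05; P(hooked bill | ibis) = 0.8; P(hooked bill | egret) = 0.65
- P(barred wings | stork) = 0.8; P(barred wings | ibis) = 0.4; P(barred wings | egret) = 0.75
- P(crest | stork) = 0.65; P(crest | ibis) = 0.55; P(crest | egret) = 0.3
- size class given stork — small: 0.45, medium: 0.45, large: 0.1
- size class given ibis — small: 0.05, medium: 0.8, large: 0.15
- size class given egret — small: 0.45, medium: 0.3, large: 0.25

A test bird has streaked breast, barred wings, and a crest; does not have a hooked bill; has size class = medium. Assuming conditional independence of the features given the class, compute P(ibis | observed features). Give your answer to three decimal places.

0.153

stork: 0.4 × 0.55 × (1−0.05) × 0.8 × 0.65 × 0.45 = 0.048906
ibis: 0.35 × 0.75 × (1−0.8) × 0.4 × 0.55 × 0.8 = 0.00924
egret: 0.25 × 0.4 × (1−0.65) × 0.75 × 0.3 × 0.3 = 0.0023625
P(ibis | x) = 0.00924 / 0.0605085 ≈ 0.153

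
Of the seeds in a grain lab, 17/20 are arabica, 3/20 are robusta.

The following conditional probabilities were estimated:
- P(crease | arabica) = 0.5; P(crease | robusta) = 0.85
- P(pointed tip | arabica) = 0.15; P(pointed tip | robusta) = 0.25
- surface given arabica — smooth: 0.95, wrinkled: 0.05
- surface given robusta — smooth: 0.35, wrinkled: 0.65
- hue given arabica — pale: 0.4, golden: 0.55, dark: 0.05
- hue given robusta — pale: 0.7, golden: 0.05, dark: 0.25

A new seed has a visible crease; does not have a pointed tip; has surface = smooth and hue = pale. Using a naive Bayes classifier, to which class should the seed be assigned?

arabica

arabica: 0.85 × 0.5 × (1−0.15) × 0.95 × 0.4 = 0.137275
robusta: 0.15 × 0.85 × (1−0.25) × 0.35 × 0.7 = 0.023428125
Highest score → arabica.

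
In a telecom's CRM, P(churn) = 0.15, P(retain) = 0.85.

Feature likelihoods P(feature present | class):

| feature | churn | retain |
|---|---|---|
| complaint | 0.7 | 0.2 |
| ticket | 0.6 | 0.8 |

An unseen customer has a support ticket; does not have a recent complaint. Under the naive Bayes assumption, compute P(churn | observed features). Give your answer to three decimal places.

churn: 0.15 × (1−0.7) × 0.6 = 0.027
retain: 0.85 × (1−0.2) × 0.8 = 0.544
P(churn | x) = 0.027 / 0.571 ≈ 0.047

0.047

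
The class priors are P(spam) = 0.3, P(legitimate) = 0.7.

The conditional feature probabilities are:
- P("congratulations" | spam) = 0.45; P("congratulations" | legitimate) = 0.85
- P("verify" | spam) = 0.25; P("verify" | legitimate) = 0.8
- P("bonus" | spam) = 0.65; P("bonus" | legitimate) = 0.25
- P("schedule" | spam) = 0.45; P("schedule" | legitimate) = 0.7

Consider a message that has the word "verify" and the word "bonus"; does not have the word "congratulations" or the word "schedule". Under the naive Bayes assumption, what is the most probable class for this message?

spam

spam: 0.3 × (1−0.45) × 0.25 × 0.65 × (1−0.45) = 0.014746875
legitimate: 0.7 × (1−0.85) × 0.8 × 0.25 × (1−0.7) = 0.0063
Highest score → spam.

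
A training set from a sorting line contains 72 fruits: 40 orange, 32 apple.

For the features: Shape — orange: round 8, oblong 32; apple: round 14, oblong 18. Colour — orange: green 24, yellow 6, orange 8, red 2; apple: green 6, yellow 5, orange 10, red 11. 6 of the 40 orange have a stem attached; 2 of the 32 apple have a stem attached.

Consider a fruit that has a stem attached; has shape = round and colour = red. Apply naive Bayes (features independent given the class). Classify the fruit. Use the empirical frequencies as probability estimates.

orange: (40/72) × (8/40) × (2/40) × (6/40) ≈ 0.000833333
apple: (32/72) × (14/32) × (11/32) × (2/32) ≈ 0.00417752
Highest score → apple.

apple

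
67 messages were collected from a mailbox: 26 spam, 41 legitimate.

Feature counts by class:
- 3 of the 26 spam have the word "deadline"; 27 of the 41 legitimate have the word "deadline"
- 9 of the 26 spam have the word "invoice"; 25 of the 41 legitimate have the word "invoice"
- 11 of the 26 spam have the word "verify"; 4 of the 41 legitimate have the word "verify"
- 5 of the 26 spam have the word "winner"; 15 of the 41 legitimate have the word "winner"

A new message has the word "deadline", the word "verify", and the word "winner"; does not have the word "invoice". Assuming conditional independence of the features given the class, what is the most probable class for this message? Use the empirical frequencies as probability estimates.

legitimate

spam: (26/67) × (3/26) × (17/26) × (11/26) × (5/26) ≈ 0.00238198
legitimate: (41/67) × (27/41) × (16/41) × (4/41) × (15/41) ≈ 0.00561318
Highest score → legitimate.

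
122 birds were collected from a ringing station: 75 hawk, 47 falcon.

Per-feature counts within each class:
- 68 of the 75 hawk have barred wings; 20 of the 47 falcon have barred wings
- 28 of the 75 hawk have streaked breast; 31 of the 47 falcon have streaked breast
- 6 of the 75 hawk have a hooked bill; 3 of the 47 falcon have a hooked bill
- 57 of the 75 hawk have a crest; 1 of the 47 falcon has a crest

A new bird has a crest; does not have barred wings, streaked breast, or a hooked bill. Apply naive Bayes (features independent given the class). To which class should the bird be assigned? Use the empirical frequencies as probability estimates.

hawk: (75/122) × (7/75) × (47/75) × (69/75) × (57/75) ≈ 0.0251406
falcon: (47/122) × (27/47) × (16/47) × (44/47) × (1/47) ≈ 0.00150066
Highest score → hawk.

hawk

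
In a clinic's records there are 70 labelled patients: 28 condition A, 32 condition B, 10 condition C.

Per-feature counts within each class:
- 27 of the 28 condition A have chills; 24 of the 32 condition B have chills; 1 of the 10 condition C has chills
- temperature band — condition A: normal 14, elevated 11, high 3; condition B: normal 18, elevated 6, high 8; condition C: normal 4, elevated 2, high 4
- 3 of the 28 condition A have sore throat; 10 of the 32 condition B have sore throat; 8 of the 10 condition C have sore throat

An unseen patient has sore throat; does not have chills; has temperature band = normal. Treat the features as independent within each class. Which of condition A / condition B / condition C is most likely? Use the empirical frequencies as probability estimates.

condition A: (28/70) × (1/28) × (14/28) × (3/28) ≈ 0.000765306
condition B: (32/70) × (8/32) × (18/32) × (10/32) ≈ 0.0200893
condition C: (10/70) × (9/10) × (4/10) × (8/10) ≈ 0.0411429
Highest score → condition C.

condition C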